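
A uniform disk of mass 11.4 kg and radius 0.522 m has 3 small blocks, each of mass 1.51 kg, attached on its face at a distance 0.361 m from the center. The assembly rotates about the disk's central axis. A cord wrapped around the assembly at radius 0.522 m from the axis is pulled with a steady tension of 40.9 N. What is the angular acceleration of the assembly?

α ≈ 9.96 rad/s²

I_disk = ½MR² = ½(11.4)(0.522)² = 1.553 kg·m².
I_blocks = 3·m·r² = 3(1.51)(0.361)² = 0.5904 kg·m².
Total I = 2.144 kg·m².
τ = F r = (40.9)(0.522) = 21.35 N·m.
α = τ/I = 21.35/2.144 = 9.960 rad/s².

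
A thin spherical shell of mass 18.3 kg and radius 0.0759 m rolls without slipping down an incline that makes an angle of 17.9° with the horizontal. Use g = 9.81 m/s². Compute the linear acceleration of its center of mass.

Translation along the incline: Mg sinθ − f = Ma.
Rotation about the center: fR = Iα with I = (2/3)MR². No-slip gives a = αR, so f = (I/R²)a = (2/3)M a.
Substituting: Mg sinθ = (1 + 0.6667)Ma, so a = g sinθ/(1 + 0.6667) = (9.81) sin 17.9° / 1.667 = 1.809 m/s².

a ≈ 1.81 m/s²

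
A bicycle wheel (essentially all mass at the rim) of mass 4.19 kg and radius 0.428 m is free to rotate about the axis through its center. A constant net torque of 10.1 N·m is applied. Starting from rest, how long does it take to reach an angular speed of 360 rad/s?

t ≈ 27.4 s

I = MR² = (4.19)(0.428)² = 0.7675 kg·m².
α = τ/I = 10.1/0.7675 = 13.16 rad/s².
ω = αt ⇒ t = ω/α = 360/13.16 = 27.36 s.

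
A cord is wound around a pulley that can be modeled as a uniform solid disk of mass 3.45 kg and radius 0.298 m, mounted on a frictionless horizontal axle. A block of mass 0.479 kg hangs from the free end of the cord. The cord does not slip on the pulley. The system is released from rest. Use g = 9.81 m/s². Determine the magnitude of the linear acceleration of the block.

a ≈ 2.13 m/s²

I = ½MR² = (1/2)(3.45)(0.298)² = 0.1532 kg·m².
Block: mg − T = ma. Pulley: TR = Iα. No-slip: a = αR, so T = (I/R²)a = 1.725·a.
Then mg = (m + 1.725)a, so a = (0.479)(9.81)/(0.479 + 1.725) = 2.132 m/s².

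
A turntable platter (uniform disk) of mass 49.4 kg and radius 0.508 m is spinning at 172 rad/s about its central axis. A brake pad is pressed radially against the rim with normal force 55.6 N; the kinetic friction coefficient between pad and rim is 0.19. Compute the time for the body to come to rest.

I = ½MR² = (1/2)(49.4)(0.508)² = 6.374 kg·m².
Friction force f = μN = (0.19)(55.6) = 10.56 N at the rim; torque magnitude τ = fR = 5.367 N·m, opposing ω.
|α| = τ/I = 5.367/6.374 = 0.8419 rad/s² (deceleration).
0 = ω₀ − |α|t ⇒ t = ω₀/|α| = 172/0.8419 = 204.3 s.

t ≈ 204 s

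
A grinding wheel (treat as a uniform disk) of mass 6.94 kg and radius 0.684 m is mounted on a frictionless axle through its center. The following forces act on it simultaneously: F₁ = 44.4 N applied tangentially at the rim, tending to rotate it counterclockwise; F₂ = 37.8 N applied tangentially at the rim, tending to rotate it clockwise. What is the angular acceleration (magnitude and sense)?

α ≈ 2.78 rad/s², counterclockwise

I = ½MR² = (1/2)(6.94)(0.684)² = 1.623 kg·m².
Taking counterclockwise as positive: τ₁ = +(44.4)(0.684) = +30.37 N·m; τ₂ = −(37.8)(0.684) = −25.86 N·m.
Net torque τ = 4.514 N·m.
α = τ/I = 4.514/1.623 = 2.781 rad/s².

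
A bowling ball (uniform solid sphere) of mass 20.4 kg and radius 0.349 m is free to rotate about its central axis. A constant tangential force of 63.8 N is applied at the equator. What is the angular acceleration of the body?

α ≈ 22.4 rad/s²

I = (2/5)MR² = (2/5)(20.4)(0.349)² = 0.9939 kg·m².
τ = F R = (63.8)(0.349) = 22.27 N·m.
Newton's second law for rotation, τ = Iα, gives α = τ/I = 22.27/0.9939 = 22.40 rad/s².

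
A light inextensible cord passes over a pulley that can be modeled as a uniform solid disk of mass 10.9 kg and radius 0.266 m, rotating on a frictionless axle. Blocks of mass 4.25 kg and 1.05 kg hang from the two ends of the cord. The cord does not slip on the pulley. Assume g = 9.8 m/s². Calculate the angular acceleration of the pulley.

I = ½MR² = (1/2)(10.9)(0.266)² = 0.3856 kg·m².
Heavier block: m₁g − T₁ = m₁a. Lighter block: T₂ − m₂g = m₂a.
Pulley: (T₁ − T₂)R = Iα = I(a/R), so T₁ − T₂ = (I/R²)a = (1/2)M_p a = 5.450·a.
Adding the three: (m₁ − m₂)g = (m₁ + m₂ + 5.450)a, so a = (4.25 − 1.05)(9.8)/(4.25 + 1.05 + 5.450) = 2.917 m/s².
α = a/R = 2.917/0.266 = 10.97 rad/s².

α ≈ 11.0 rad/s²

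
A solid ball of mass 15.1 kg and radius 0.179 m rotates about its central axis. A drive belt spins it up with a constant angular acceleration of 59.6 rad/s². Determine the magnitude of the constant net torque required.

I = (2/5)MR² = (2/5)(15.1)(0.179)² = 0.1935 kg·m².
τ = Iα = (0.1935)(59.60) = 11.53 N·m.

τ ≈ 11.5 N·m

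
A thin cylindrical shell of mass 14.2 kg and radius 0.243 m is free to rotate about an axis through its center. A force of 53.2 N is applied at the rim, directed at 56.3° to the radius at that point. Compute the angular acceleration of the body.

I = MR² = (14.2)(0.243)² = 0.8385 kg·m².
Only the tangential component produces torque: τ = F R sinθ = (53.2)(0.243) sin 56.3° = 10.76 N·m.
Newton's second law for rotation, τ = Iα, gives α = τ/I = 10.76/0.8385 = 12.83 rad/s².

α ≈ 12.8 rad/s²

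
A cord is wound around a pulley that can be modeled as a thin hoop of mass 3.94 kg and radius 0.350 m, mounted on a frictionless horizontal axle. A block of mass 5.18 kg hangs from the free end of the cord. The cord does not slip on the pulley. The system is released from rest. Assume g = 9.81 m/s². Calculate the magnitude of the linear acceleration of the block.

a ≈ 5.57 m/s²

I = MR² = (3.94)(0.350)² = 0.4826 kg·m².
Block: mg − T = ma. Pulley: TR = Iα. No-slip: a = αR, so T = (I/R²)a = 3.940·a.
Then mg = (m + 3.940)a, so a = (5.18)(9.81)/(5.18 + 3.940) = 5.572 m/s².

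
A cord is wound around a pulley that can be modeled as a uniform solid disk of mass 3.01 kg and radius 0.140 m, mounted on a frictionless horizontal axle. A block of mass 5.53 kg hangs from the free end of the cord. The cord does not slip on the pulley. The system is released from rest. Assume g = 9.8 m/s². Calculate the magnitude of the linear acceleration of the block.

a ≈ 7.70 m/s²

I = ½MR² = (1/2)(3.01)(0.140)² = 0.02950 kg·m².
Block: mg − T = ma. Pulley: TR = Iα. No-slip: a = αR, so T = (I/R²)a = 1.505·a.
Then mg = (m + 1.505)a, so a = (5.53)(9.8)/(5.53 + 1.505) = 7.703 m/s².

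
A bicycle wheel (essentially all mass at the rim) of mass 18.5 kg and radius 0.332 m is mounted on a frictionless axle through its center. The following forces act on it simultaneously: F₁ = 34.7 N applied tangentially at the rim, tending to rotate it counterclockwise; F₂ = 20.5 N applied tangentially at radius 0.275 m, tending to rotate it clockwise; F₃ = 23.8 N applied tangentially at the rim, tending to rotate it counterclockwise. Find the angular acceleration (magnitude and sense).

I = MR² = (18.5)(0.332)² = 2.039 kg·m².
Taking counterclockwise as positive: τ₁ = +(34.7)(0.332) = +11.52 N·m; τ₂ = −(20.5)(0.275) = −5.638 N·m; τ₃ = +(23.8)(0.332) = +7.902 N·m.
Net torque τ = 13.78 N·m.
α = τ/I = 13.78/2.039 = 6.760 rad/s².

α ≈ 6.76 rad/s², counterclockwise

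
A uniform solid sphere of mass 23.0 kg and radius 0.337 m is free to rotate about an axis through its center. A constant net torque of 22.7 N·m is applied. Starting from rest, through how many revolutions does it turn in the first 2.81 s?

I = (2/5)MR² = (2/5)(23.0)(0.337)² = 1.045 kg·m².
α = τ/I = 22.7/1.045 = 21.73 rad/s².
θ = ½αt² = ½(21.73)(2.81)² = 85.78 rad.
Revolutions = θ/(2π) = 13.65.

≈ 13.7 revolutions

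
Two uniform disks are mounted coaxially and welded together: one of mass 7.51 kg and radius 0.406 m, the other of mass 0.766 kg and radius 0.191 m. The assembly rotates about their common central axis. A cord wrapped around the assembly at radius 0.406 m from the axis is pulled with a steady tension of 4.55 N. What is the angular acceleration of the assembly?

α ≈ 2.92 rad/s²

I = ½M₁R₁² + ½M₂R₂² = ½(7.51)(0.406)² + ½(0.766)(0.191)² = 0.6329 kg·m².
τ = F r = (4.55)(0.406) = 1.847 N·m.
α = τ/I = 1.847/0.6329 = 2.919 rad/s².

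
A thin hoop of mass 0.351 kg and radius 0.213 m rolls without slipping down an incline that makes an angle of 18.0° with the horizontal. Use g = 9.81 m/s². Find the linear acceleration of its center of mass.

Translation along the incline: Mg sinθ − f = Ma.
Rotation about the center: fR = Iα with I = MR². No-slip gives a = αR, so f = (I/R²)a = M a.
Substituting: Mg sinθ = (1 + 1.000)Ma, so a = g sinθ/(1 + 1.000) = (9.81) sin 18.0° / 2.000 = 1.516 m/s².

a ≈ 1.52 m/s²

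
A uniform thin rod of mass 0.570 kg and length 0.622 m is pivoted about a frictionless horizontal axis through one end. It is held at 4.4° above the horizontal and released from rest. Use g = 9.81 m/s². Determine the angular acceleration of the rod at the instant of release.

α ≈ 23.6 rad/s²

About the pivot, I = (1/3)ML² = (1/3)(0.570)(0.622)² = 0.07351 kg·m².
The weight acts at the center, a distance L/2 = 0.3110 m from the pivot; τ = Mg(L/2) cos 4.4° = 1.734 N·m.
α = τ/I = 1.734/0.07351 = 23.59 rad/s².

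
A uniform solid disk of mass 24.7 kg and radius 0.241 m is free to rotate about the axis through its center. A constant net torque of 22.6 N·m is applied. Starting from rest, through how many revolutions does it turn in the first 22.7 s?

≈ 1290 revolutions

I = ½MR² = (1/2)(24.7)(0.241)² = 0.7173 kg·m².
α = τ/I = 22.6/0.7173 = 31.51 rad/s².
θ = ½αt² = ½(31.51)(22.7)² = 8118 rad.
Revolutions = θ/(2π) = 1292.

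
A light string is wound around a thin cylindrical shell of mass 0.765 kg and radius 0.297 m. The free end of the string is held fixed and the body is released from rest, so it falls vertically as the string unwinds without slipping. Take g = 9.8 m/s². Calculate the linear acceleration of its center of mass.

Translation: Mg − T = Ma. Rotation about the center: TR = Iα with I = MR².
With a = αR: T = (I/R²)a = M a, so Mg = (1 + 1.000)Ma.
a = g/(1 + 1.000) = 9.8/2.000 = 4.900 m/s².

a ≈ 4.90 m/s²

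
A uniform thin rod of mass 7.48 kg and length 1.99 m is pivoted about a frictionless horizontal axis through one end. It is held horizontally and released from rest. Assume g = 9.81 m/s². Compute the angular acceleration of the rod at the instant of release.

α ≈ 7.39 rad/s²

About the pivot, I = (1/3)ML² = (1/3)(7.48)(1.99)² = 9.874 kg·m².
The weight acts at the center, a distance L/2 = 0.9950 m from the pivot; τ = Mg(L/2) = 73.01 N·m.
α = τ/I = 73.01/9.874 = 7.394 rad/s².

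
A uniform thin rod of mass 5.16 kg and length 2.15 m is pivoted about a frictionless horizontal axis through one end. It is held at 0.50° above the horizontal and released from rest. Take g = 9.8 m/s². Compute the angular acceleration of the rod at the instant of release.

About the pivot, I = (1/3)ML² = (1/3)(5.16)(2.15)² = 7.951 kg·m².
The weight acts at the center, a distance L/2 = 1.075 m from the pivot; τ = Mg(L/2) cos 0.50° = 54.36 N·m.
α = τ/I = 54.36/7.951 = 6.837 rad/s².

α ≈ 6.84 rad/s²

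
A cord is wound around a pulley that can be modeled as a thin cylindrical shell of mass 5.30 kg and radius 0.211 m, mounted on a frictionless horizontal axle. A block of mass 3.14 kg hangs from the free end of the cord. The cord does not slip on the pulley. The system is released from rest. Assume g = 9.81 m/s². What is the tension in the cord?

T ≈ 19.3 N

I = MR² = (5.30)(0.211)² = 0.2360 kg·m².
Block: mg − T = ma. Pulley: TR = Iα. No-slip: a = αR, so T = (I/R²)a = 5.300·a.
Then mg = (m + 5.300)a, so a = (3.14)(9.81)/(3.14 + 5.300) = 3.650 m/s².
T = 5.300·a = 19.34 N.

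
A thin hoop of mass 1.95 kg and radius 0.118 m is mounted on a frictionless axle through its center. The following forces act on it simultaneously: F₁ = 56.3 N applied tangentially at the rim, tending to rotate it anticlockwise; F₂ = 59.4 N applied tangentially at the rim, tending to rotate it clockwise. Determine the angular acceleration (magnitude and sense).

α ≈ 13.5 rad/s², clockwise

I = MR² = (1.95)(0.118)² = 0.02715 kg·m².
Taking anticlockwise as positive: τ₁ = +(56.3)(0.118) = +6.643 N·m; τ₂ = −(59.4)(0.118) = −7.009 N·m.
Net torque τ = -0.3658 N·m.
α = τ/I = -0.3658/0.02715 = -13.47 rad/s².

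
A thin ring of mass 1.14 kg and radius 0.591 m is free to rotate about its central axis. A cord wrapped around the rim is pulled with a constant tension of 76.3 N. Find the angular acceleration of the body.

α ≈ 113 rad/s²

I = MR² = (1.14)(0.591)² = 0.3982 kg·m².
τ = F R = (76.3)(0.591) = 45.09 N·m.
Newton's second law for rotation, τ = Iα, gives α = τ/I = 45.09/0.3982 = 113.2 rad/s².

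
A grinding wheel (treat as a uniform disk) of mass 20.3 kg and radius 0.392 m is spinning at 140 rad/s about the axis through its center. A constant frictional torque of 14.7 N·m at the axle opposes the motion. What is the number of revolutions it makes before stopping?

I = ½MR² = (1/2)(20.3)(0.392)² = 1.560 kg·m².
The net torque has magnitude 14.7 N·m, opposing ω.
|α| = τ/I = 14.70/1.560 = 9.425 rad/s² (deceleration).
ω² = ω₀² − 2|α|θ with ω = 0 ⇒ θ = ω₀²/(2|α|) = 1040 rad = 165.5 rev.

≈ 165 revolutions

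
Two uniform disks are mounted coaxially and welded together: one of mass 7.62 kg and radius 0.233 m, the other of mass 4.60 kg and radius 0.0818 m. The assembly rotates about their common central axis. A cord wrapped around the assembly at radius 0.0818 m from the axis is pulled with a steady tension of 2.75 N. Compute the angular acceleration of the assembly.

I = ½M₁R₁² + ½M₂R₂² = ½(7.62)(0.233)² + ½(4.60)(0.0818)² = 0.2222 kg·m².
τ = F r = (2.75)(0.0818) = 0.2249 N·m.
α = τ/I = 0.2249/0.2222 = 1.012 rad/s².

α ≈ 1.01 rad/s²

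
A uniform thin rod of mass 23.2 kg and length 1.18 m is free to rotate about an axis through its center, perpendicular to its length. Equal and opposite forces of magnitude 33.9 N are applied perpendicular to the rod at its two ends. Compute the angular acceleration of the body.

I = (1/12)ML² = (1/12)(23.2)(1.18)² = 2.692 kg·m².
The couple gives τ = F·(L/2) + F·(L/2) = F L = (33.9)(1.18) = 40.00 N·m.
Newton's second law for rotation, τ = Iα, gives α = τ/I = 40.00/2.692 = 14.86 rad/s².

α ≈ 14.9 rad/s²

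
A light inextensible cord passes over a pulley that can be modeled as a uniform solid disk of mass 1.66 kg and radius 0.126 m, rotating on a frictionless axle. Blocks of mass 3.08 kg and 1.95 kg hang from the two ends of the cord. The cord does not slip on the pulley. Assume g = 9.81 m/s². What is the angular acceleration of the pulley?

α ≈ 15.0 rad/s²

I = ½MR² = (1/2)(1.66)(0.126)² = 0.01318 kg·m².
Heavier block: m₁g − T₁ = m₁a. Lighter block: T₂ − m₂g = m₂a.
Pulley: (T₁ − T₂)R = Iα = I(a/R), so T₁ − T₂ = (I/R²)a = (1/2)M_p a = 0.8300·a.
Adding the three: (m₁ − m₂)g = (m₁ + m₂ + 0.8300)a, so a = (3.08 − 1.95)(9.81)/(3.08 + 1.95 + 0.8300) = 1.892 m/s².
α = a/R = 1.892/0.126 = 15.01 rad/s².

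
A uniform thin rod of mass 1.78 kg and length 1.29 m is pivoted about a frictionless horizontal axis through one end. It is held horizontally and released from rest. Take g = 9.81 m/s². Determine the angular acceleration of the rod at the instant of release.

α ≈ 11.4 rad/s²

About the pivot, I = (1/3)ML² = (1/3)(1.78)(1.29)² = 0.9874 kg·m².
The weight acts at the center, a distance L/2 = 0.6450 m from the pivot; τ = Mg(L/2) = 11.26 N·m.
α = τ/I = 11.26/0.9874 = 11.41 rad/s².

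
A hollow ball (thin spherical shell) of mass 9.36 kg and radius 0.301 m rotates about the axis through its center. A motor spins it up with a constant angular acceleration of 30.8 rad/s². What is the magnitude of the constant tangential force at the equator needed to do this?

F ≈ 57.8 N

I = (2/3)MR² = (2/3)(9.36)(0.301)² = 0.5654 kg·m².
The required torque is τ = Iα = (0.5654)(30.80) = 17.41 N·m.
A tangential force at the equator gives τ = FR, so F = τ/R = 17.41/0.301 = 57.85 N.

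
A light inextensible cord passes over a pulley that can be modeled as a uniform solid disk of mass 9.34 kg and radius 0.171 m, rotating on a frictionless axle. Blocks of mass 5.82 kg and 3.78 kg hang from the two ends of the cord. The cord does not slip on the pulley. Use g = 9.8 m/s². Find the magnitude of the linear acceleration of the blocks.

a ≈ 1.40 m/s²

I = ½MR² = (1/2)(9.34)(0.171)² = 0.1366 kg·m².
Heavier block: m₁g − T₁ = m₁a. Lighter block: T₂ − m₂g = m₂a.
Pulley: (T₁ − T₂)R = Iα = I(a/R), so T₁ − T₂ = (I/R²)a = (1/2)M_p a = 4.670·a.
Adding the three: (m₁ − m₂)g = (m₁ + m₂ + 4.670)a, so a = (5.82 − 3.78)(9.8)/(5.82 + 3.78 + 4.670) = 1.401 m/s².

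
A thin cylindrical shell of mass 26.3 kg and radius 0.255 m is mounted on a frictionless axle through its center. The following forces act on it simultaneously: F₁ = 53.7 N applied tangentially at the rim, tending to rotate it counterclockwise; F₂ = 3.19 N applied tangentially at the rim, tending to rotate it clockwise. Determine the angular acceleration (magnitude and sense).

I = MR² = (26.3)(0.255)² = 1.710 kg·m².
Taking counterclockwise as positive: τ₁ = +(53.7)(0.255) = +13.69 N·m; τ₂ = −(3.19)(0.255) = −0.8135 N·m.
Net torque τ = 12.88 N·m.
α = τ/I = 12.88/1.710 = 7.531 rad/s².

α ≈ 7.53 rad/s², counterclockwise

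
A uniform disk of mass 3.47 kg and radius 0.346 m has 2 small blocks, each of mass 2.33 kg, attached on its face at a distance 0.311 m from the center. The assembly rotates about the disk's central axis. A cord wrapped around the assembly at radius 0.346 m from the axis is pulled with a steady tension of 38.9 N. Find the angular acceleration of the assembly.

α ≈ 20.4 rad/s²

I_disk = ½MR² = ½(3.47)(0.346)² = 0.2077 kg·m².
I_blocks = 2·m·r² = 2(2.33)(0.311)² = 0.4507 kg·m².
Total I = 0.6584 kg·m².
τ = F r = (38.9)(0.346) = 13.46 N·m.
α = τ/I = 13.46/0.6584 = 20.44 rad/s².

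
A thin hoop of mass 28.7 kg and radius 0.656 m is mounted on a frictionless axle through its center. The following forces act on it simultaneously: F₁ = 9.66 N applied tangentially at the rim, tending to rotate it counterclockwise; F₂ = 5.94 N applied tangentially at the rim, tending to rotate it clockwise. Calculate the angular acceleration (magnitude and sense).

α ≈ 0.198 rad/s², counterclockwise

I = MR² = (28.7)(0.656)² = 12.35 kg·m².
Taking counterclockwise as positive: τ₁ = +(9.66)(0.656) = +6.337 N·m; τ₂ = −(5.94)(0.656) = −3.897 N·m.
Net torque τ = 2.440 N·m.
α = τ/I = 2.440/12.35 = 0.1976 rad/s².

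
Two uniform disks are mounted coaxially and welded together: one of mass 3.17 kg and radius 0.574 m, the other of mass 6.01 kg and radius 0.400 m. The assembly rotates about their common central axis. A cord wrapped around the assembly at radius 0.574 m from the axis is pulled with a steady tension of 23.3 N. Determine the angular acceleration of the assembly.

I = ½M₁R₁² + ½M₂R₂² = ½(3.17)(0.574)² + ½(6.01)(0.400)² = 1.003 kg·m².
τ = F r = (23.3)(0.574) = 13.37 N·m.
α = τ/I = 13.37/1.003 = 13.33 rad/s².

α ≈ 13.3 rad/s²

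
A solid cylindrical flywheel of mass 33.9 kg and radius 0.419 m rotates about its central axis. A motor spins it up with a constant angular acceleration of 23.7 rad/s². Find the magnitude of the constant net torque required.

I = ½MR² = (1/2)(33.9)(0.419)² = 2.976 kg·m².
τ = Iα = (2.976)(23.70) = 70.53 N·m.

τ ≈ 70.5 N·m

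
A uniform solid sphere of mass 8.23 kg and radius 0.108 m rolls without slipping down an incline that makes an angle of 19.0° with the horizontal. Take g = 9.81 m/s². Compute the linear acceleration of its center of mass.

Translation along the incline: Mg sinθ − f = Ma.
Rotation about the center: fR = Iα with I = (2/5)MR². No-slip gives a = αR, so f = (I/R²)a = (2/5)M a.
Substituting: Mg sinθ = (1 + 0.4000)Ma, so a = g sinθ/(1 + 0.4000) = (9.81) sin 19.0° / 1.400 = 2.281 m/s².

a ≈ 2.28 m/s²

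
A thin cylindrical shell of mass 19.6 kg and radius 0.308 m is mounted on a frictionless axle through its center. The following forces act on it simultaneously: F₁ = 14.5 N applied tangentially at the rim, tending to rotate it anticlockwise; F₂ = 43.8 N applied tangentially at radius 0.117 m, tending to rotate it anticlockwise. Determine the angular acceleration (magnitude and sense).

I = MR² = (19.6)(0.308)² = 1.859 kg·m².
Taking anticlockwise as positive: τ₁ = +(14.5)(0.308) = +4.466 N·m; τ₂ = +(43.8)(0.117) = +5.125 N·m.
Net torque τ = 9.591 N·m.
α = τ/I = 9.591/1.859 = 5.158 rad/s².

α ≈ 5.16 rad/s², anticlockwise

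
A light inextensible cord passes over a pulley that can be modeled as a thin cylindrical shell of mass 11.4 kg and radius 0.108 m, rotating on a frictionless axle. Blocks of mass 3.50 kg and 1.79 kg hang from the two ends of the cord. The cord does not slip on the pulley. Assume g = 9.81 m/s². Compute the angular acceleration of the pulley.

I = MR² = (11.4)(0.108)² = 0.1330 kg·m².
Heavier block: m₁g − T₁ = m₁a. Lighter block: T₂ − m₂g = m₂a.
Pulley: (T₁ − T₂)R = Iα = I(a/R), so T₁ − T₂ = (I/R²)a = 1·M_p a = 11.40·a.
Adding the three: (m₁ − m₂)g = (m₁ + m₂ + 11.40)a, so a = (3.50 − 1.79)(9.81)/(3.50 + 1.79 + 11.40) = 1.005 m/s².
α = a/R = 1.005/0.108 = 9.306 rad/s².

α ≈ 9.31 rad/s²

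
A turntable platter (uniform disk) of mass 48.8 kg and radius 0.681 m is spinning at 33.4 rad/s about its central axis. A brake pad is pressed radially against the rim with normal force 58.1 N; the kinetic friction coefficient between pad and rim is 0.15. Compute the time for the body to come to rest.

I = ½MR² = (1/2)(48.8)(0.681)² = 11.32 kg·m².
Friction force f = μN = (0.15)(58.1) = 8.715 N at the rim; torque magnitude τ = fR = 5.935 N·m, opposing ω.
|α| = τ/I = 5.935/11.32 = 0.5245 rad/s² (deceleration).
0 = ω₀ − |α|t ⇒ t = ω₀/|α| = 33.4/0.5245 = 63.68 s.

t ≈ 63.7 s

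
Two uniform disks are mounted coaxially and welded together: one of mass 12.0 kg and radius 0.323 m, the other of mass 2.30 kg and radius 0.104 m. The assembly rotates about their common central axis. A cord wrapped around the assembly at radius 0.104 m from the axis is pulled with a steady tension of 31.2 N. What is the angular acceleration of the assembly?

I = ½M₁R₁² + ½M₂R₂² = ½(12.0)(0.323)² + ½(2.30)(0.104)² = 0.6384 kg·m².
τ = F r = (31.2)(0.104) = 3.245 N·m.
α = τ/I = 3.245/0.6384 = 5.083 rad/s².

α ≈ 5.08 rad/s²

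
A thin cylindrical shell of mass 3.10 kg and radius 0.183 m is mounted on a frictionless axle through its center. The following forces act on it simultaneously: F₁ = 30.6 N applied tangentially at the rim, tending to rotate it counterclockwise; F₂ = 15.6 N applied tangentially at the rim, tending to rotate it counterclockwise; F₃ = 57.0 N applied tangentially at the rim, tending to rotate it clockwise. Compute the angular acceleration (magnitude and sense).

I = MR² = (3.10)(0.183)² = 0.1038 kg·m².
Taking counterclockwise as positive: τ₁ = +(30.6)(0.183) = +5.600 N·m; τ₂ = +(15.6)(0.183) = +2.855 N·m; τ₃ = −(57.0)(0.183) = −10.43 N·m.
Net torque τ = -1.976 N·m.
α = τ/I = -1.976/0.1038 = -19.04 rad/s².

α ≈ 19.0 rad/s², clockwise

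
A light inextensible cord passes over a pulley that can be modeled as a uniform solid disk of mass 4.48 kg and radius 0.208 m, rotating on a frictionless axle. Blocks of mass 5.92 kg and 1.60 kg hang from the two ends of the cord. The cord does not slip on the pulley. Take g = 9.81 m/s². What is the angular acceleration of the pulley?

I = ½MR² = (1/2)(4.48)(0.208)² = 0.09691 kg·m².
Heavier block: m₁g − T₁ = m₁a. Lighter block: T₂ − m₂g = m₂a.
Pulley: (T₁ − T₂)R = Iα = I(a/R), so T₁ − T₂ = (I/R²)a = (1/2)M_p a = 2.240·a.
Adding the three: (m₁ − m₂)g = (m₁ + m₂ + 2.240)a, so a = (5.92 − 1.60)(9.81)/(5.92 + 1.60 + 2.240) = 4.342 m/s².
α = a/R = 4.342/0.208 = 20.88 rad/s².

α ≈ 20.9 rad/s²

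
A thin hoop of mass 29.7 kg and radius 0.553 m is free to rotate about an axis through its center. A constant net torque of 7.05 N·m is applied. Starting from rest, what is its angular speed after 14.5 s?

I = MR² = (29.7)(0.553)² = 9.083 kg·m².
α = τ/I = 7.05/9.083 = 0.7762 rad/s².
ω = ω₀ + αt = 0 + (0.7762)(14.5) = 11.26 rad/s.

ω ≈ 11.3 rad/s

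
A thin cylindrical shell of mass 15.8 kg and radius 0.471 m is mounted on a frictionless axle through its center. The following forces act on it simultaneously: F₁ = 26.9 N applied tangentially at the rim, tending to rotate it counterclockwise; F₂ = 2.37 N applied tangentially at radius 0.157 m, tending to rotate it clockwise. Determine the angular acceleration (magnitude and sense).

I = MR² = (15.8)(0.471)² = 3.505 kg·m².
Taking counterclockwise as positive: τ₁ = +(26.9)(0.471) = +12.67 N·m; τ₂ = −(2.37)(0.157) = −0.3721 N·m.
Net torque τ = 12.30 N·m.
α = τ/I = 12.30/3.505 = 3.509 rad/s².

α ≈ 3.51 rad/s², counterclockwise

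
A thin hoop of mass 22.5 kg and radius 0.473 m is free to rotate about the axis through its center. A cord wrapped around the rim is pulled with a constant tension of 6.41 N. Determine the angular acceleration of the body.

I = MR² = (22.5)(0.473)² = 5.034 kg·m².
τ = F R = (6.41)(0.473) = 3.032 N·m.
From τ = Iα: α = 3.032/5.034 = 0.6023 rad/s².

α ≈ 0.602 rad/s²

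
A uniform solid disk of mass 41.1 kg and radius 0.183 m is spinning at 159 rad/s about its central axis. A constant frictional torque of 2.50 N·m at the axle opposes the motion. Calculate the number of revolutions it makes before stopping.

I = ½MR² = (1/2)(41.1)(0.183)² = 0.6882 kg·m².
The net torque has magnitude 2.50 N·m, opposing ω.
|α| = τ/I = 2.500/0.6882 = 3.633 rad/s² (deceleration).
ω² = ω₀² − 2|α|θ with ω = 0 ⇒ θ = ω₀²/(2|α|) = 3480 rad = 553.8 rev.

≈ 554 revolutions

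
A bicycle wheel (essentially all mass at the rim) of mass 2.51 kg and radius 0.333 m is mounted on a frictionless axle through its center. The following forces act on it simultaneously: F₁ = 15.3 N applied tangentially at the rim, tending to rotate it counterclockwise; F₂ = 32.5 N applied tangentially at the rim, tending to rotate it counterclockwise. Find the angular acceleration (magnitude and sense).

α ≈ 57.2 rad/s², counterclockwise

I = MR² = (2.51)(0.333)² = 0.2783 kg·m².
Taking counterclockwise as positive: τ₁ = +(15.3)(0.333) = +5.095 N·m; τ₂ = +(32.5)(0.333) = +10.82 N·m.
Net torque τ = 15.92 N·m.
α = τ/I = 15.92/0.2783 = 57.19 rad/s².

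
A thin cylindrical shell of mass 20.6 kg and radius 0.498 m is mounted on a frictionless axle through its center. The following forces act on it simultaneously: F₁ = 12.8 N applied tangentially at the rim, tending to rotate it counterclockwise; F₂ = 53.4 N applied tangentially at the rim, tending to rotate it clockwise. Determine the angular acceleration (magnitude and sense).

I = MR² = (20.6)(0.498)² = 5.109 kg·m².
Taking counterclockwise as positive: τ₁ = +(12.8)(0.498) = +6.374 N·m; τ₂ = −(53.4)(0.498) = −26.59 N·m.
Net torque τ = -20.22 N·m.
α = τ/I = -20.22/5.109 = -3.958 rad/s².

α ≈ 3.96 rad/s², clockwise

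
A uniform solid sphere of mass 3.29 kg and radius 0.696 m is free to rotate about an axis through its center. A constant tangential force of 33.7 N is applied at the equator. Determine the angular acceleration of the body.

α ≈ 36.8 rad/s²

I = (2/5)MR² = (2/5)(3.29)(0.696)² = 0.6375 kg·m².
τ = F R = (33.7)(0.696) = 23.46 N·m.
Newton's second law for rotation, τ = Iα, gives α = τ/I = 23.46/0.6375 = 36.79 rad/s².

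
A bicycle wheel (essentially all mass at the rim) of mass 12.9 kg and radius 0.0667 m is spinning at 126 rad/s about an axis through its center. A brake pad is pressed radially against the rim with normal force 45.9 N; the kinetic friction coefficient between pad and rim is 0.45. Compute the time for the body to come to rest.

I = MR² = (12.9)(0.0667)² = 0.05739 kg·m².
Friction force f = μN = (0.45)(45.9) = 20.66 N at the rim; torque magnitude τ = fR = 1.378 N·m, opposing ω.
|α| = τ/I = 1.378/0.05739 = 24.01 rad/s² (deceleration).
0 = ω₀ − |α|t ⇒ t = ω₀/|α| = 126/24.01 = 5.249 s.

t ≈ 5.25 s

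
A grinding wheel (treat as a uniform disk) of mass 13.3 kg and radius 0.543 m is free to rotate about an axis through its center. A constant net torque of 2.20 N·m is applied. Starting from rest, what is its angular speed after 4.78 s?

I = ½MR² = (1/2)(13.3)(0.543)² = 1.961 kg·m².
α = τ/I = 2.20/1.961 = 1.122 rad/s².
ω = ω₀ + αt = 0 + (1.122)(4.78) = 5.363 rad/s.

ω ≈ 5.36 rad/s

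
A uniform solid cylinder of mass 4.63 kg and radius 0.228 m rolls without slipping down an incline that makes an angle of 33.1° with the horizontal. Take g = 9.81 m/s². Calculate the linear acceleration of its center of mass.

a ≈ 3.57 m/s²

Translation along the incline: Mg sinθ − f = Ma.
Rotation about the center: fR = Iα with I = ½MR². No-slip gives a = αR, so f = (I/R²)a = (1/2)M a.
Substituting: Mg sinθ = (1 + 0.5000)Ma, so a = g sinθ/(1 + 0.5000) = (9.81) sin 33.1° / 1.500 = 3.572 m/s².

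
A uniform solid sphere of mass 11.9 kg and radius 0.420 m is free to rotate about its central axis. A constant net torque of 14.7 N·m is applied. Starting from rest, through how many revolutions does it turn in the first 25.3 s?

I = (2/5)MR² = (2/5)(11.9)(0.420)² = 0.8397 kg·m².
α = τ/I = 14.7/0.8397 = 17.51 rad/s².
θ = ½αt² = ½(17.51)(25.3)² = 5603 rad.
Revolutions = θ/(2π) = 891.7.

≈ 892 revolutions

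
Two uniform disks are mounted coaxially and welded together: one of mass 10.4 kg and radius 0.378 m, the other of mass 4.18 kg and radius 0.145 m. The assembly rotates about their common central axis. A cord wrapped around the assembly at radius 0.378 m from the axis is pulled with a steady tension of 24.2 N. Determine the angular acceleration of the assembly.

I = ½M₁R₁² + ½M₂R₂² = ½(10.4)(0.378)² + ½(4.18)(0.145)² = 0.7869 kg·m².
τ = F r = (24.2)(0.378) = 9.148 N·m.
α = τ/I = 9.148/0.7869 = 11.62 rad/s².

α ≈ 11.6 rad/s²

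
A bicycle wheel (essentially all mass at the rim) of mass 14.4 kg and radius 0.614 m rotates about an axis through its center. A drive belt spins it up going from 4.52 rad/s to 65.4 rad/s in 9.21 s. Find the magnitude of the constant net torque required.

I = MR² = (14.4)(0.614)² = 5.429 kg·m².
α = Δω/Δt = (65.4 − 4.52)/9.21 = 6.610 rad/s².
τ = Iα = (5.429)(6.610) = 35.89 N·m.

τ ≈ 35.9 N·m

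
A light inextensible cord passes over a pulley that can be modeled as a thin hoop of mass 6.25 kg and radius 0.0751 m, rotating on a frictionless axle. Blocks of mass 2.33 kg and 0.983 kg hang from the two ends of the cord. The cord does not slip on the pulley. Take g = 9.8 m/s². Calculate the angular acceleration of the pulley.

α ≈ 18.4 rad/s²

I = MR² = (6.25)(0.0751)² = 0.03525 kg·m².
Heavier block: m₁g − T₁ = m₁a. Lighter block: T₂ − m₂g = m₂a.
Pulley: (T₁ − T₂)R = Iα = I(a/R), so T₁ − T₂ = (I/R²)a = 1·M_p a = 6.250·a.
Adding the three: (m₁ − m₂)g = (m₁ + m₂ + 6.250)a, so a = (2.33 − 0.983)(9.8)/(2.33 + 0.983 + 6.250) = 1.380 m/s².
α = a/R = 1.380/0.0751 = 18.38 rad/s².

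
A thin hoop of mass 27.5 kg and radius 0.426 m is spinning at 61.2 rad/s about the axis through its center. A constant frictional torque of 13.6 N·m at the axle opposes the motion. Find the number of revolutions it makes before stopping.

I = MR² = (27.5)(0.426)² = 4.991 kg·m².
The net torque has magnitude 13.6 N·m, opposing ω.
|α| = τ/I = 13.60/4.991 = 2.725 rad/s² (deceleration).
ω² = ω₀² − 2|α|θ with ω = 0 ⇒ θ = ω₀²/(2|α|) = 687.2 rad = 109.4 rev.

≈ 109 revolutions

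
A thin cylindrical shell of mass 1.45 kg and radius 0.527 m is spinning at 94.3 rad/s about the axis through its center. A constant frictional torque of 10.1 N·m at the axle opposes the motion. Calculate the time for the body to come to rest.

t ≈ 3.76 s

I = MR² = (1.45)(0.527)² = 0.4027 kg·m².
The net torque has magnitude 10.1 N·m, opposing ω.
|α| = τ/I = 10.10/0.4027 = 25.08 rad/s² (deceleration).
0 = ω₀ − |α|t ⇒ t = ω₀/|α| = 94.3/25.08 = 3.760 s.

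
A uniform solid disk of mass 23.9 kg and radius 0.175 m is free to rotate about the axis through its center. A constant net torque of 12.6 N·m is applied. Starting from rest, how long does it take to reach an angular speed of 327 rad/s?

I = ½MR² = (1/2)(23.9)(0.175)² = 0.3660 kg·m².
α = τ/I = 12.6/0.3660 = 34.43 rad/s².
ω = αt ⇒ t = ω/α = 327/34.43 = 9.498 s.

t ≈ 9.50 s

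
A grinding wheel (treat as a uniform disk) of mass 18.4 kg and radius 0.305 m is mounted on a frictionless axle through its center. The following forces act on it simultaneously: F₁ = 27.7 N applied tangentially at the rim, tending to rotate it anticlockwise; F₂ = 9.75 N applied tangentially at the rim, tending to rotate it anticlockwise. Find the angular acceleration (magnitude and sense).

I = ½MR² = (1/2)(18.4)(0.305)² = 0.8558 kg·m².
Taking anticlockwise as positive: τ₁ = +(27.7)(0.305) = +8.448 N·m; τ₂ = +(9.75)(0.305) = +2.974 N·m.
Net torque τ = 11.42 N·m.
α = τ/I = 11.42/0.8558 = 13.35 rad/s².

α ≈ 13.3 rad/s², anticlockwise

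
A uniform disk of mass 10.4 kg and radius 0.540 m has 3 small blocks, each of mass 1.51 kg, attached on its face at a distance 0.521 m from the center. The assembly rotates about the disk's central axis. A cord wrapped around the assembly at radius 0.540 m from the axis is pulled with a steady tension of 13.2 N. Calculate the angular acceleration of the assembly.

I_disk = ½MR² = ½(10.4)(0.540)² = 1.516 kg·m².
I_blocks = 3·m·r² = 3(1.51)(0.521)² = 1.230 kg·m².
Total I = 2.746 kg·m².
τ = F r = (13.2)(0.540) = 7.128 N·m.
α = τ/I = 7.128/2.746 = 2.596 rad/s².

α ≈ 2.60 rad/s²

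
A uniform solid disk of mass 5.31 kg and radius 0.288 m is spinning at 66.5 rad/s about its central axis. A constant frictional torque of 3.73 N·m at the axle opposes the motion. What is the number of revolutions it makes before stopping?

I = ½MR² = (1/2)(5.31)(0.288)² = 0.2202 kg·m².
The net torque has magnitude 3.73 N·m, opposing ω.
|α| = τ/I = 3.730/0.2202 = 16.94 rad/s² (deceleration).
ω² = ω₀² − 2|α|θ with ω = 0 ⇒ θ = ω₀²/(2|α|) = 130.5 rad = 20.78 rev.

≈ 20.8 revolutions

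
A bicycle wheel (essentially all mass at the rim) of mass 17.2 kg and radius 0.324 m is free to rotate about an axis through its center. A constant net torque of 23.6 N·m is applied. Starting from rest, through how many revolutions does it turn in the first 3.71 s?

≈ 14.3 revolutions

I = MR² = (17.2)(0.324)² = 1.806 kg·m².
α = τ/I = 23.6/1.806 = 13.07 rad/s².
θ = ½αt² = ½(13.07)(3.71)² = 89.95 rad.
Revolutions = θ/(2π) = 14.32.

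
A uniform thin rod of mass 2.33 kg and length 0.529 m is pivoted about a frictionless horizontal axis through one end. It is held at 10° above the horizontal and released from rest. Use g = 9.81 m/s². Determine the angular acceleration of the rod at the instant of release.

About the pivot, I = (1/3)ML² = (1/3)(2.33)(0.529)² = 0.2173 kg·m².
The weight acts at the center, a distance L/2 = 0.2645 m from the pivot; τ = Mg(L/2) cos 10° = 5.954 N·m.
α = τ/I = 5.954/0.2173 = 27.39 rad/s².

α ≈ 27.4 rad/s²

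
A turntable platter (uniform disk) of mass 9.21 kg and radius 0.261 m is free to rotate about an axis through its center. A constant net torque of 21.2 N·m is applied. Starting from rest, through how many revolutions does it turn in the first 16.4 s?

I = ½MR² = (1/2)(9.21)(0.261)² = 0.3137 kg·m².
α = τ/I = 21.2/0.3137 = 67.58 rad/s².
θ = ½αt² = ½(67.58)(16.4)² = 9088 rad.
Revolutions = θ/(2π) = 1446.

≈ 1450 revolutions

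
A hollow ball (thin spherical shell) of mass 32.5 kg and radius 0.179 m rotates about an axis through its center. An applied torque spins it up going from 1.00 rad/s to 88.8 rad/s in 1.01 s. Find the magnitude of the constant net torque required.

I = (2/3)MR² = (2/3)(32.5)(0.179)² = 0.6942 kg·m².
α = Δω/Δt = (88.8 − 1.00)/1.01 = 86.93 rad/s².
τ = Iα = (0.6942)(86.93) = 60.35 N·m.

τ ≈ 60.3 N·m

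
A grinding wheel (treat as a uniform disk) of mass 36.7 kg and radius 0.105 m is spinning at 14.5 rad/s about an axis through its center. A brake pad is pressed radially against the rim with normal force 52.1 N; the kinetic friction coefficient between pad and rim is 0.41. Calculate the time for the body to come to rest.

t ≈ 1.31 s

I = ½MR² = (1/2)(36.7)(0.105)² = 0.2023 kg·m².
Friction force f = μN = (0.41)(52.1) = 21.36 N at the rim; torque magnitude τ = fR = 2.243 N·m, opposing ω.
|α| = τ/I = 2.243/0.2023 = 11.09 rad/s² (deceleration).
0 = ω₀ − |α|t ⇒ t = ω₀/|α| = 14.5/11.09 = 1.308 s.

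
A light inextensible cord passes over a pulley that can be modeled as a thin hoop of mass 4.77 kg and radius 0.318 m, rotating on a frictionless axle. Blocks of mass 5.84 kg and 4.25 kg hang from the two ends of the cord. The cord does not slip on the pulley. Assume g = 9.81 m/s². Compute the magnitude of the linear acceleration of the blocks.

I = MR² = (4.77)(0.318)² = 0.4824 kg·m².
Heavier block: m₁g − T₁ = m₁a. Lighter block: T₂ − m₂g = m₂a.
Pulley: (T₁ − T₂)R = Iα = I(a/R), so T₁ − T₂ = (I/R²)a = 1·M_p a = 4.770·a.
Adding the three: (m₁ − m₂)g = (m₁ + m₂ + 4.770)a, so a = (5.84 − 4.25)(9.81)/(5.84 + 4.25 + 4.770) = 1.050 m/s².

a ≈ 1.05 m/s²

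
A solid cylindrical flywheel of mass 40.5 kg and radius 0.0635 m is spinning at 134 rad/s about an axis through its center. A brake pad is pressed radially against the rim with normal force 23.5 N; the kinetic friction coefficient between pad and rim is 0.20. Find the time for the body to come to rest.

t ≈ 36.7 s

I = ½MR² = (1/2)(40.5)(0.0635)² = 0.08165 kg·m².
Friction force f = μN = (0.20)(23.5) = 4.700 N at the rim; torque magnitude τ = fR = 0.2984 N·m, opposing ω.
|α| = τ/I = 0.2984/0.08165 = 3.655 rad/s² (deceleration).
0 = ω₀ − |α|t ⇒ t = ω₀/|α| = 134/3.655 = 36.66 s.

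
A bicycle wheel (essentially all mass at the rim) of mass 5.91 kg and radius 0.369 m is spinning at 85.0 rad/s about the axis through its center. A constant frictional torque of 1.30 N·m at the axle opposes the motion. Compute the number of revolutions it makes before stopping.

≈ 356 revolutions

I = MR² = (5.91)(0.369)² = 0.8047 kg·m².
The net torque has magnitude 1.30 N·m, opposing ω.
|α| = τ/I = 1.300/0.8047 = 1.615 rad/s² (deceleration).
ω² = ω₀² − 2|α|θ with ω = 0 ⇒ θ = ω₀²/(2|α|) = 2236 rad = 355.9 rev.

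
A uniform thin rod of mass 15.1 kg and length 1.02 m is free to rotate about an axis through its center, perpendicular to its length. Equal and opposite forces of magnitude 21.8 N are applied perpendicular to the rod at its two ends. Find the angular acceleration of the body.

I = (1/12)ML² = (1/12)(15.1)(1.02)² = 1.309 kg·m².
The couple gives τ = F·(L/2) + F·(L/2) = F L = (21.8)(1.02) = 22.24 N·m.
Newton's second law for rotation, τ = Iα, gives α = τ/I = 22.24/1.309 = 16.98 rad/s².

α ≈ 17.0 rad/s²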